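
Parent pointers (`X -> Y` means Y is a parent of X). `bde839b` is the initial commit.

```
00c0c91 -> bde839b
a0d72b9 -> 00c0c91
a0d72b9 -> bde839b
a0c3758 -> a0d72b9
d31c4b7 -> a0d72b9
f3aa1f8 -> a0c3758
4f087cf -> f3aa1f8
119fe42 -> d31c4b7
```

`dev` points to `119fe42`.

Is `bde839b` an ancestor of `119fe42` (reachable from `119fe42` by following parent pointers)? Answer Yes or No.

Yes

Ancestors of 119fe42 (commits reachable by following parents): {00c0c91, 119fe42, a0d72b9, bde839b, d31c4b7}.
bde839b is in that set, so it is an ancestor of 119fe42.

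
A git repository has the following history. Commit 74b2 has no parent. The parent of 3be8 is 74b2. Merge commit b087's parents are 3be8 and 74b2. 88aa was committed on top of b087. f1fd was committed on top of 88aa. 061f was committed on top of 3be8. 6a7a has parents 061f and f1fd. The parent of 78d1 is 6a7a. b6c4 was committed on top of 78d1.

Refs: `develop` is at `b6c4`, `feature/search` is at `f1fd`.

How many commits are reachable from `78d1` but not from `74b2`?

7

Reachable from 78d1: {061f, 3be8, 6a7a, 74b2, 78d1, 88aa, b087, f1fd}.
Reachable from 74b2: {74b2}.
In 78d1's history but not 74b2's: {061f, 3be8, 6a7a, 78d1, 88aa, b087, f1fd} — 7 commits.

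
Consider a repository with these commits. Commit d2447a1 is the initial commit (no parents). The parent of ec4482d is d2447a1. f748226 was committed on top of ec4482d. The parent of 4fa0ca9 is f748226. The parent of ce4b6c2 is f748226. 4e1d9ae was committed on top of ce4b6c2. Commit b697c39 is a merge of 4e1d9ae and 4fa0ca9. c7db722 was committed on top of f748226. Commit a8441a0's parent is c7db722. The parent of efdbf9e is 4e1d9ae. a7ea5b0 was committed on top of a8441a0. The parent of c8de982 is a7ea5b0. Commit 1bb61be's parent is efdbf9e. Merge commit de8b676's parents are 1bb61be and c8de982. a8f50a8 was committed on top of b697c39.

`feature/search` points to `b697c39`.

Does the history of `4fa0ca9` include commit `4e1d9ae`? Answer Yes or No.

No

Ancestors of 4fa0ca9: {4fa0ca9, d2447a1, ec4482d, f748226}.
4e1d9ae is not in that set, so it is not an ancestor of 4fa0ca9.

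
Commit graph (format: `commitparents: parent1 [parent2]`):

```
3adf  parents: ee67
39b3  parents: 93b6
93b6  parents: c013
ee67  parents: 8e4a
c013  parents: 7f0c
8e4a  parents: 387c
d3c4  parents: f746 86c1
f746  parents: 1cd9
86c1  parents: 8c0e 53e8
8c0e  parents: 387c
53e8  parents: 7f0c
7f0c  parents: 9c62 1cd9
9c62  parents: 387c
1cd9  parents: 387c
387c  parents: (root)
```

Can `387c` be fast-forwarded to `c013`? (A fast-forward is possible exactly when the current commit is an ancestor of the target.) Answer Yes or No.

Yes

A fast-forward from 387c to c013 is possible iff 387c is an ancestor of c013.
Ancestors of c013: {1cd9, 387c, 7f0c, 9c62, c013}.
387c is among them, so fast-forward is possible.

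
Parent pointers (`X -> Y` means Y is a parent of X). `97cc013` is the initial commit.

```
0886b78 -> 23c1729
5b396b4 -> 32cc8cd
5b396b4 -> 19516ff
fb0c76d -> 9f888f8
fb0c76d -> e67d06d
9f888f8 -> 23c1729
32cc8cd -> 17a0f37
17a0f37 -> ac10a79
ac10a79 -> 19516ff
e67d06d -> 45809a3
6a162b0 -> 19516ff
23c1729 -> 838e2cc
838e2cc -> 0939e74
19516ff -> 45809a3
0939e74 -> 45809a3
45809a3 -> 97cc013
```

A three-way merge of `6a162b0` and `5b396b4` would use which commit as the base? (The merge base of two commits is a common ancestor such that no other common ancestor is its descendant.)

Ancestors of 6a162b0: {19516ff, 45809a3, 6a162b0, 97cc013}.
Ancestors of 5b396b4: {17a0f37, 19516ff, 32cc8cd, 45809a3, 5b396b4, 97cc013, ac10a79}.
Common ancestors: {19516ff, 45809a3, 97cc013}.
Among these, 19516ff is not an ancestor of any other common ancestor — it is the merge base.

19516ff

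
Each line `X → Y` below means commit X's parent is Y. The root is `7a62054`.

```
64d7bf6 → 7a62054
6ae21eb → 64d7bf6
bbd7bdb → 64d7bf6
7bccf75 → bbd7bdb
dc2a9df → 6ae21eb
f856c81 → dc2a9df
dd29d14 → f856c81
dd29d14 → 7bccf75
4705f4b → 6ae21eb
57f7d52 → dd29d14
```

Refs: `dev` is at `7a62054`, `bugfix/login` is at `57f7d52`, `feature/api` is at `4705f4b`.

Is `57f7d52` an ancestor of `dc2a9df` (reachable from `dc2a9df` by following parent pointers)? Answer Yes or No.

No

Ancestors of dc2a9df: {64d7bf6, 6ae21eb, 7a62054, dc2a9df}.
57f7d52 is not in that set, so it is not an ancestor of dc2a9df.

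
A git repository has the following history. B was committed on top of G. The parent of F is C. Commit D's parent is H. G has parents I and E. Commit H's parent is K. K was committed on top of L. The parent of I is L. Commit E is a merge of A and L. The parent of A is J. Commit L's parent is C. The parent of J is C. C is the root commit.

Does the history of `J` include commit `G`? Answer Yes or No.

Ancestors of J: {C, J}.
G is not in that set, so it is not an ancestor of J.

No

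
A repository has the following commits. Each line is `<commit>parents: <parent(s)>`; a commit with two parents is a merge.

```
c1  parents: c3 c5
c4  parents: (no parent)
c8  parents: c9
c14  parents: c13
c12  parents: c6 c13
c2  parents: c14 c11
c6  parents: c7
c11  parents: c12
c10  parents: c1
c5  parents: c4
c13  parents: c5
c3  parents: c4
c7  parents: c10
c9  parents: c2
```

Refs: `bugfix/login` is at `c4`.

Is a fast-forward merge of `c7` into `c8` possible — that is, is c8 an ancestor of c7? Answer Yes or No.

No

A fast-forward from c8 to c7 is possible iff c8 is an ancestor of c7.
Ancestors of c7: {c1, c10, c3, c4, c5, c7}.
c8 is not among them, so fast-forward is not possible.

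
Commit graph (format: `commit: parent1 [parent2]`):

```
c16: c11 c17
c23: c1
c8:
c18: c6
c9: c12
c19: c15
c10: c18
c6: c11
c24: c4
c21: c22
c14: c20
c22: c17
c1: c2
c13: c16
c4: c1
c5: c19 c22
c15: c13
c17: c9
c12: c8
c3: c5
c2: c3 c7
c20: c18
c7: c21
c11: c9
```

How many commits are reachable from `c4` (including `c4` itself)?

17

Walking parent pointers from c4: reachable set = {c1, c11, c12, c13, c15, c16, c17, c19, c2, c21, c22, c3, c4, c5, c7, c8, c9}.
That is 17 commits.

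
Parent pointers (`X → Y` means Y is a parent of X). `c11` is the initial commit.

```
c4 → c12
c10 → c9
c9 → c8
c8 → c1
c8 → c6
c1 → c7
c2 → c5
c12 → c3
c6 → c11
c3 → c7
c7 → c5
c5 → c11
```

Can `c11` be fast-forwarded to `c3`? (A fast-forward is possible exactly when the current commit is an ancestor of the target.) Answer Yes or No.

A fast-forward from c11 to c3 is possible iff c11 is an ancestor of c3.
Ancestors of c3: {c11, c3, c5, c7}.
c11 is among them, so fast-forward is possible.

Yes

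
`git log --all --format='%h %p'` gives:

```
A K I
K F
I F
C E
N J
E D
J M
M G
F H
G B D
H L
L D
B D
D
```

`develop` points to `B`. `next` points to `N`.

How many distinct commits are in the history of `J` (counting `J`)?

Walking parent pointers from J: reachable set = {B, D, G, J, M}.
That is 5 commits.

5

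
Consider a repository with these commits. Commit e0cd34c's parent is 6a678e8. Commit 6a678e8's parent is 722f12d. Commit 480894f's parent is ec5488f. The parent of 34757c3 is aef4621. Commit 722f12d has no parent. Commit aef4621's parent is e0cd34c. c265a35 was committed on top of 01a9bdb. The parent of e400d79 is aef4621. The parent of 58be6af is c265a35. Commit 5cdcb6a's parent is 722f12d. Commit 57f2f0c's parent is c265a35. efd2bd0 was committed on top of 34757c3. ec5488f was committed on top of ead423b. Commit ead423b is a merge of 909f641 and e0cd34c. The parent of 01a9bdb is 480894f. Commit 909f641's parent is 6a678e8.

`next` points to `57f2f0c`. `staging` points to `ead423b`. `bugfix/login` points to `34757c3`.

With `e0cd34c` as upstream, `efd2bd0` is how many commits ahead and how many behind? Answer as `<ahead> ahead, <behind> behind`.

Reachable from efd2bd0: {34757c3, 6a678e8, 722f12d, aef4621, e0cd34c, efd2bd0}.
Reachable from e0cd34c: {6a678e8, 722f12d, e0cd34c}.
Only in efd2bd0's history (ahead): {34757c3, aef4621, efd2bd0} — 3.
Only in e0cd34c's history (behind): {} — 0.

3 ahead, 0 behind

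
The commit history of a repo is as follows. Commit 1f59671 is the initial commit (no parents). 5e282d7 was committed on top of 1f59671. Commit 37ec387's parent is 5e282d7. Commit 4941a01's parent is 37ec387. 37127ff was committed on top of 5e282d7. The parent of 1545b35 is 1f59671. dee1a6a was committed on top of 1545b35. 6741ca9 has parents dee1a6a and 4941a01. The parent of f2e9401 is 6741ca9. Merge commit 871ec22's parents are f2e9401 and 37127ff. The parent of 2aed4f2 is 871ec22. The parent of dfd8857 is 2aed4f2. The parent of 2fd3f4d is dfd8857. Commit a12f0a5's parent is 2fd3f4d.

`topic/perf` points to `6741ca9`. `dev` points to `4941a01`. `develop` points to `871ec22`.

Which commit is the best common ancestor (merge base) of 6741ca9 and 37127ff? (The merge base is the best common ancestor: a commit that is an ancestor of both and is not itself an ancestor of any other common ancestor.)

Ancestors of 6741ca9: {1545b35, 1f59671, 37ec387, 4941a01, 5e282d7, 6741ca9, dee1a6a}.
Ancestors of 37127ff: {1f59671, 37127ff, 5e282d7}.
Common ancestors: {1f59671, 5e282d7}.
Among these, 5e282d7 is not an ancestor of any other common ancestor — it is the merge base.

5e282d7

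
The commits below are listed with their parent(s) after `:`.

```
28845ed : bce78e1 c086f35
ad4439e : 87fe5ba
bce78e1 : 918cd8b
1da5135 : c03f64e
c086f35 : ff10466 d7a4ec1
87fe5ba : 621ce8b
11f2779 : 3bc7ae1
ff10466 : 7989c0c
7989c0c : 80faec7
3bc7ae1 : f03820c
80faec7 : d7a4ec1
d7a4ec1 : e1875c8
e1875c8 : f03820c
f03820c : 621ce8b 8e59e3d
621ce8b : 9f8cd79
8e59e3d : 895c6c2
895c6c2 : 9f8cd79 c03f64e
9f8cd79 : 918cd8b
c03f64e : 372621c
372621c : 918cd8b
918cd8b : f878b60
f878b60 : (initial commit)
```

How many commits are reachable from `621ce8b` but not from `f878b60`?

Reachable from 621ce8b: {621ce8b, 918cd8b, 9f8cd79, f878b60}.
Reachable from f878b60: {f878b60}.
In 621ce8b's history but not f878b60's: {621ce8b, 918cd8b, 9f8cd79} — 3 commits.

3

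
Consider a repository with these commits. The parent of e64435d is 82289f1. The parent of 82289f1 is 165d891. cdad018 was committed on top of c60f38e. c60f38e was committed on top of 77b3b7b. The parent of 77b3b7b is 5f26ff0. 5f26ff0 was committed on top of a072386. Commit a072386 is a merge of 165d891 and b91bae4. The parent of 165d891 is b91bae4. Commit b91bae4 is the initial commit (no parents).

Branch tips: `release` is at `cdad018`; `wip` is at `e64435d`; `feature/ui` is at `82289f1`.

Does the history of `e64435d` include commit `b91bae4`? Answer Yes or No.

Ancestors of e64435d (commits reachable by following parents): {165d891, 82289f1, b91bae4, e64435d}.
b91bae4 is in that set, so it is an ancestor of e64435d.

Yes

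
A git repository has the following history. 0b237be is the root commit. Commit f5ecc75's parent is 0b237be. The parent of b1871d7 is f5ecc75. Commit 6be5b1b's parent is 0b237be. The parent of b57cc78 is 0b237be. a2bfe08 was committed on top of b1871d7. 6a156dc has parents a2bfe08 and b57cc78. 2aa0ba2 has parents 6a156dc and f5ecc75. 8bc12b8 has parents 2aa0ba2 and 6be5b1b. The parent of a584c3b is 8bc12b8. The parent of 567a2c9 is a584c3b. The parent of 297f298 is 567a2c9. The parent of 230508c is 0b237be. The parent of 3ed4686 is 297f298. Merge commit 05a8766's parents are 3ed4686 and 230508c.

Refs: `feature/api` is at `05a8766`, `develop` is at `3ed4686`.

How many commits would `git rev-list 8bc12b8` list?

9

Walking parent pointers from 8bc12b8: reachable set = {0b237be, 2aa0ba2, 6a156dc, 6be5b1b, 8bc12b8, a2bfe08, b1871d7, b57cc78, f5ecc75}.
That is 9 commits.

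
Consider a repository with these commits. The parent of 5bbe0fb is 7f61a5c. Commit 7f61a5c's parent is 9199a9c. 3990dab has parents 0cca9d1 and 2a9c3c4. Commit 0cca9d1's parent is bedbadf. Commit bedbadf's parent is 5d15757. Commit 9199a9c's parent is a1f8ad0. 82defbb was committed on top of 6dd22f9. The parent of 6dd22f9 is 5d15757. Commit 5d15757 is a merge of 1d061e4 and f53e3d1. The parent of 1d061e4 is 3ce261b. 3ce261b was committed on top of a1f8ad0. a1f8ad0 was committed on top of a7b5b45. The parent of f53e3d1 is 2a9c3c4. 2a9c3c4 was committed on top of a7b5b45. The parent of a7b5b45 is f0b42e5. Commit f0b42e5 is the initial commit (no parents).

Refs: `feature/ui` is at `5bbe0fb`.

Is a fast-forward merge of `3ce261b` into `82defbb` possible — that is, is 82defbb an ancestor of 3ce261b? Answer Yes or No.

No

A fast-forward from 82defbb to 3ce261b is possible iff 82defbb is an ancestor of 3ce261b.
Ancestors of 3ce261b: {3ce261b, a1f8ad0, a7b5b45, f0b42e5}.
82defbb is not among them, so fast-forward is not possible.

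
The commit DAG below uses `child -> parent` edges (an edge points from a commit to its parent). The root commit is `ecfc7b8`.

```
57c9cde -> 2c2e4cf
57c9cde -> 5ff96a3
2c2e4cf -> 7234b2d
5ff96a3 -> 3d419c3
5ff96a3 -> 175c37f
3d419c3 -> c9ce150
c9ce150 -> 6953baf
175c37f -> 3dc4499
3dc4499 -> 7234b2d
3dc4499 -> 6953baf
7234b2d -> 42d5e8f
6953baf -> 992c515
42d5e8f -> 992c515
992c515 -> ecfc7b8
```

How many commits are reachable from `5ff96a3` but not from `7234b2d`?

Reachable from 5ff96a3: {175c37f, 3d419c3, 3dc4499, 42d5e8f, 5ff96a3, 6953baf, 7234b2d, 992c515, c9ce150, ecfc7b8}.
Reachable from 7234b2d: {42d5e8f, 7234b2d, 992c515, ecfc7b8}.
In 5ff96a3's history but not 7234b2d's: {175c37f, 3d419c3, 3dc4499, 5ff96a3, 6953baf, c9ce150} — 6 commits.

6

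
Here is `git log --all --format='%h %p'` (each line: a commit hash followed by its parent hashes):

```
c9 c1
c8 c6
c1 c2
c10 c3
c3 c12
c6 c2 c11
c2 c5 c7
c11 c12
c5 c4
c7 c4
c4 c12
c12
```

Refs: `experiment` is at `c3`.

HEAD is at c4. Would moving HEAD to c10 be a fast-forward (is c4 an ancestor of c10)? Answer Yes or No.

No

A fast-forward from c4 to c10 is possible iff c4 is an ancestor of c10.
Ancestors of c10: {c10, c12, c3}.
c4 is not among them, so fast-forward is not possible.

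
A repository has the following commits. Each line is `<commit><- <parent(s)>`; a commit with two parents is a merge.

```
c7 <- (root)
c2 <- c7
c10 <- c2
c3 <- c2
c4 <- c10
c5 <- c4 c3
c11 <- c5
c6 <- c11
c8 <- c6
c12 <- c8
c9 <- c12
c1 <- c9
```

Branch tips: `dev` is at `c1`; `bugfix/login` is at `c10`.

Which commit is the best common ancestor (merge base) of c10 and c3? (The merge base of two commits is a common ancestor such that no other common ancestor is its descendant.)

Ancestors of c10: {c10, c2, c7}.
Ancestors of c3: {c2, c3, c7}.
Common ancestors: {c2, c7}.
Among these, c2 is not an ancestor of any other common ancestor — it is the merge base.

c2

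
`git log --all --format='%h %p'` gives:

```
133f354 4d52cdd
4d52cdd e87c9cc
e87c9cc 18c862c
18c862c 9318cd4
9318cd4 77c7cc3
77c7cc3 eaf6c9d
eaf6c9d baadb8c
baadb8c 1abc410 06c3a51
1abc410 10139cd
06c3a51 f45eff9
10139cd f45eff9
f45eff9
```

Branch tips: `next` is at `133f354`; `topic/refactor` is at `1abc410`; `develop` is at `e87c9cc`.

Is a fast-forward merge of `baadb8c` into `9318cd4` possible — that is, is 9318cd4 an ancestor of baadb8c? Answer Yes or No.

A fast-forward from 9318cd4 to baadb8c is possible iff 9318cd4 is an ancestor of baadb8c.
Ancestors of baadb8c: {06c3a51, 10139cd, 1abc410, baadb8c, f45eff9}.
9318cd4 is not among them, so fast-forward is not possible.

No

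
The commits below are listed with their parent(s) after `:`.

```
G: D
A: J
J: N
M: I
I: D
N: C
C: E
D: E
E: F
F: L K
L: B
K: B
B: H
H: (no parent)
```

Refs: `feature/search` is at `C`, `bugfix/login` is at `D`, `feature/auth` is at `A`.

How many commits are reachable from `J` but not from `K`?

6

Reachable from J: {B, C, E, F, H, J, K, L, N}.
Reachable from K: {B, H, K}.
In J's history but not K's: {C, E, F, J, L, N} — 6 commits.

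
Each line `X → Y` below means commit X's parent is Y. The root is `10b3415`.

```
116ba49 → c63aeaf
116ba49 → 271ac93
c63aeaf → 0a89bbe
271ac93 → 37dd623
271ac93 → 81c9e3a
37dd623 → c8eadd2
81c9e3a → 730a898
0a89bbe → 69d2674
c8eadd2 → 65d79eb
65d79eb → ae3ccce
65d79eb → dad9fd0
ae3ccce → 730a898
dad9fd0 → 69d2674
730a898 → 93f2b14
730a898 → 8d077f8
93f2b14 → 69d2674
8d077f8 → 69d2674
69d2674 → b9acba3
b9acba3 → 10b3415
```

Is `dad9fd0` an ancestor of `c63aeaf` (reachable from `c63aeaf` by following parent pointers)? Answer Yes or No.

No

Ancestors of c63aeaf: {0a89bbe, 10b3415, 69d2674, b9acba3, c63aeaf}.
dad9fd0 is not in that set, so it is not an ancestor of c63aeaf.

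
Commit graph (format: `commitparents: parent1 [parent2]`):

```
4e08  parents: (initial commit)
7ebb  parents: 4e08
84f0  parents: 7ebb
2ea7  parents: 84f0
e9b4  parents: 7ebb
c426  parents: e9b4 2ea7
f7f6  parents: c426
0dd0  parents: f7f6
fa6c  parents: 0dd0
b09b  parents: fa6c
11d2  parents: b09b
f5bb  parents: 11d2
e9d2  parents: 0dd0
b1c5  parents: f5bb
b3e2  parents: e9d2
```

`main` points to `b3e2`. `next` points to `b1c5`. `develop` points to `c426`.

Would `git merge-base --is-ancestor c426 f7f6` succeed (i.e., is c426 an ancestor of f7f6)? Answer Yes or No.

Yes

Ancestors of f7f6 (commits reachable by following parents): {2ea7, 4e08, 7ebb, 84f0, c426, e9b4, f7f6}.
c426 is in that set, so it is an ancestor of f7f6.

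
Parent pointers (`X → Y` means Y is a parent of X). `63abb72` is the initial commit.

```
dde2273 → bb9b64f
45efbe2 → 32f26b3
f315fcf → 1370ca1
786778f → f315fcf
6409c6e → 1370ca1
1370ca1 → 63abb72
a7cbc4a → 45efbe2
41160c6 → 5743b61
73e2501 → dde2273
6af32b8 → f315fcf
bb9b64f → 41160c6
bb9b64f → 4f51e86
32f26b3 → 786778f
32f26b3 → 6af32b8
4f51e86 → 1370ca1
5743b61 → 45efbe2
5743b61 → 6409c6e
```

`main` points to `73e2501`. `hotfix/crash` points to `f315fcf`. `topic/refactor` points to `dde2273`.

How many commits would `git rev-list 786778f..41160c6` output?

6

Reachable from 41160c6: {1370ca1, 32f26b3, 41160c6, 45efbe2, 5743b61, 63abb72, 6409c6e, 6af32b8, 786778f, f315fcf}.
Reachable from 786778f: {1370ca1, 63abb72, 786778f, f315fcf}.
In 41160c6's history but not 786778f's: {32f26b3, 41160c6, 45efbe2, 5743b61, 6409c6e, 6af32b8} — 6 commits.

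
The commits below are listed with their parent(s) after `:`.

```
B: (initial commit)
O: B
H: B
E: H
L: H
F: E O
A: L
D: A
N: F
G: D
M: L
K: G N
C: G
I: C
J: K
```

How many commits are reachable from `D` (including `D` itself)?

Walking parent pointers from D: reachable set = {A, B, D, H, L}.
That is 5 commits.

5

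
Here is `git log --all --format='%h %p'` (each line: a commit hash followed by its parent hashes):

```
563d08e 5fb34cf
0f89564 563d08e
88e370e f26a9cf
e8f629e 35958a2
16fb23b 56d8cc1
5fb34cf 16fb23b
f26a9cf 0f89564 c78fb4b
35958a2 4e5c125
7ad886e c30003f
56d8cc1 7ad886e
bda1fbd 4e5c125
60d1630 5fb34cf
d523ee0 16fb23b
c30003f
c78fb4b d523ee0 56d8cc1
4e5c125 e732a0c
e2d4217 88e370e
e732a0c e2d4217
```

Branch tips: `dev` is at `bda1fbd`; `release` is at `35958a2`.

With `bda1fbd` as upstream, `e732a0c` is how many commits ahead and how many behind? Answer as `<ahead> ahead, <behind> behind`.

0 ahead, 2 behind

Reachable from e732a0c: {0f89564, 16fb23b, 563d08e, 56d8cc1, 5fb34cf, 7ad886e, 88e370e, c30003f, c78fb4b, d523ee0, e2d4217, e732a0c, f26a9cf}.
Reachable from bda1fbd: {0f89564, 16fb23b, 4e5c125, 563d08e, 56d8cc1, 5fb34cf, 7ad886e, 88e370e, bda1fbd, c30003f, c78fb4b, d523ee0, e2d4217, e732a0c, f26a9cf}.
Only in e732a0c's history (ahead): {} — 0.
Only in bda1fbd's history (behind): {4e5c125, bda1fbd} — 2.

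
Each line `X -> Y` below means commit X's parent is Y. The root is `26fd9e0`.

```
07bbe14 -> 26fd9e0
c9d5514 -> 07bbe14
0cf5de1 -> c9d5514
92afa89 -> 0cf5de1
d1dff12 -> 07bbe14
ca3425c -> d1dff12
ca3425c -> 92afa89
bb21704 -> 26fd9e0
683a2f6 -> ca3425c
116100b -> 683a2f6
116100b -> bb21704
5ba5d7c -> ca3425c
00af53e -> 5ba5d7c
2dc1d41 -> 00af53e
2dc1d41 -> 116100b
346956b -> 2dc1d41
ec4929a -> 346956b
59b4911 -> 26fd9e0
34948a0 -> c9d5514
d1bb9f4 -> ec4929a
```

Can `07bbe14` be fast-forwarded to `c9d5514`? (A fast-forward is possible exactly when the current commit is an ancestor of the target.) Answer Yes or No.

Yes

A fast-forward from 07bbe14 to c9d5514 is possible iff 07bbe14 is an ancestor of c9d5514.
Ancestors of c9d5514: {07bbe14, 26fd9e0, c9d5514}.
07bbe14 is among them, so fast-forward is possible.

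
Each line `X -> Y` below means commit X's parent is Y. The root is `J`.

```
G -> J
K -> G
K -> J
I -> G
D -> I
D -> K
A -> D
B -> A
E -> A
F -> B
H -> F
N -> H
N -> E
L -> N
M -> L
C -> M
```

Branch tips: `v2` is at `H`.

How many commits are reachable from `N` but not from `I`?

Reachable from N: {A, B, D, E, F, G, H, I, J, K, N}.
Reachable from I: {G, I, J}.
In N's history but not I's: {A, B, D, E, F, H, K, N} — 8 commits.

8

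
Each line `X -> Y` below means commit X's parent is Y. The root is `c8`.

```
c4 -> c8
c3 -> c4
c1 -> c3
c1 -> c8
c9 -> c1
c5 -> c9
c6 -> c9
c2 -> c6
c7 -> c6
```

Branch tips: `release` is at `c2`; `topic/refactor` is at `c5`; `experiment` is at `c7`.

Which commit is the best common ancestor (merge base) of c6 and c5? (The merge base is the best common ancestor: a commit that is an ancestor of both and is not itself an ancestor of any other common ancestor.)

c9

Ancestors of c6: {c1, c3, c4, c6, c8, c9}.
Ancestors of c5: {c1, c3, c4, c5, c8, c9}.
Common ancestors: {c1, c3, c4, c8, c9}.
Among these, c9 is not an ancestor of any other common ancestor — it is the merge base.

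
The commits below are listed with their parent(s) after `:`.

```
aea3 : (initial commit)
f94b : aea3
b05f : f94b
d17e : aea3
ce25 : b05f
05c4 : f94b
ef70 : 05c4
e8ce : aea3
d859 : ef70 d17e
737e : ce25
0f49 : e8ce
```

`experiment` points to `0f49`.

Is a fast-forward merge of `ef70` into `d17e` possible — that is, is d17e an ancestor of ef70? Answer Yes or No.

No

A fast-forward from d17e to ef70 is possible iff d17e is an ancestor of ef70.
Ancestors of ef70: {05c4, aea3, ef70, f94b}.
d17e is not among them, so fast-forward is not possible.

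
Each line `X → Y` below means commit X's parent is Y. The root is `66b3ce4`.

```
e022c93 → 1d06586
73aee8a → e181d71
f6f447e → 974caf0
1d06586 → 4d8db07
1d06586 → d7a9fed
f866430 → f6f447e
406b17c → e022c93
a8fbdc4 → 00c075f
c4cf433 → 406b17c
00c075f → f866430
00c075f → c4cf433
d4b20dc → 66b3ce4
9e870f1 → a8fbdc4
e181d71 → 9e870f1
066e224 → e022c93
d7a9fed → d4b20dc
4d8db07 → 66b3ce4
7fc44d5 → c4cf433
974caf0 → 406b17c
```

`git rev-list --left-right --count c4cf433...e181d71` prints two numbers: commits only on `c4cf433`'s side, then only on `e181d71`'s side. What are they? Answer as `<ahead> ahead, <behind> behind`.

Reachable from c4cf433: {1d06586, 406b17c, 4d8db07, 66b3ce4, c4cf433, d4b20dc, d7a9fed, e022c93}.
Reachable from e181d71: {00c075f, 1d06586, 406b17c, 4d8db07, 66b3ce4, 974caf0, 9e870f1, a8fbdc4, c4cf433, d4b20dc, d7a9fed, e022c93, e181d71, f6f447e, f866430}.
Only in c4cf433's history (ahead): {} — 0.
Only in e181d71's history (behind): {00c075f, 974caf0, 9e870f1, a8fbdc4, e181d71, f6f447e, f866430} — 7.

0 ahead, 7 behind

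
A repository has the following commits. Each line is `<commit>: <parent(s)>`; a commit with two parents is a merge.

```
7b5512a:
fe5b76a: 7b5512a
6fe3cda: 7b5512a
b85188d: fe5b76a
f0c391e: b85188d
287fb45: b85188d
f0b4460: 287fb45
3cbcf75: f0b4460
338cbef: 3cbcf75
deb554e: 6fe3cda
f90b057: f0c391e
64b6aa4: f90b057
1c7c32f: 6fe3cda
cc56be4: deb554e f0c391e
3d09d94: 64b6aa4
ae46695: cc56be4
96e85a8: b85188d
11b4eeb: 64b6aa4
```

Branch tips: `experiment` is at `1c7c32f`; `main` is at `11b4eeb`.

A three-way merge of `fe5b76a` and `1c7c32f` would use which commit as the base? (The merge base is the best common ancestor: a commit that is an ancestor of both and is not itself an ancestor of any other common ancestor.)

Ancestors of fe5b76a: {7b5512a, fe5b76a}.
Ancestors of 1c7c32f: {1c7c32f, 6fe3cda, 7b5512a}.
Common ancestors: {7b5512a}.
The only common ancestor is 7b5512a, so it is the merge base.

7b5512a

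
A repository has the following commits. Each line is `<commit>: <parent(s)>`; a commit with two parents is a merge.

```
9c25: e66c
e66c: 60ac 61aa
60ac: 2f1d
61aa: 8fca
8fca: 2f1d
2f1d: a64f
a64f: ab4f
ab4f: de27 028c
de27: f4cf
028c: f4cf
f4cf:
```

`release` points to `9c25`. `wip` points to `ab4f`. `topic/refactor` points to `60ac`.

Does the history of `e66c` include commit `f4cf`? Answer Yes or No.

Ancestors of e66c (commits reachable by following parents): {028c, 2f1d, 60ac, 61aa, 8fca, a64f, ab4f, de27, e66c, f4cf}.
f4cf is in that set, so it is an ancestor of e66c.

Yes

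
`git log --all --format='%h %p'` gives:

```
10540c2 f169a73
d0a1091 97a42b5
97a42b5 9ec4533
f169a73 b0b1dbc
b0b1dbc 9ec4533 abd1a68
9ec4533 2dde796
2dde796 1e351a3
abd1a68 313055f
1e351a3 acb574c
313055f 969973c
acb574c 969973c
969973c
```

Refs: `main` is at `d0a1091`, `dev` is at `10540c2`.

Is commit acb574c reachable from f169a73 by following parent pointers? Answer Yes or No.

Ancestors of f169a73 (commits reachable by following parents): {1e351a3, 2dde796, 313055f, 969973c, 9ec4533, abd1a68, acb574c, b0b1dbc, f169a73}.
acb574c is in that set, so it is an ancestor of f169a73.

Yes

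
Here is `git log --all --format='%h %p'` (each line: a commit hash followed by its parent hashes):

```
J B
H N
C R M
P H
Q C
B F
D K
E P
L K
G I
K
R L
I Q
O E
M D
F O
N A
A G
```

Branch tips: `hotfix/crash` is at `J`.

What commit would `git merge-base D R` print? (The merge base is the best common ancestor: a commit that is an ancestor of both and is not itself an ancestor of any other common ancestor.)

K

Ancestors of D: {D, K}.
Ancestors of R: {K, L, R}.
Common ancestors: {K}.
The only common ancestor is K, so it is the merge base.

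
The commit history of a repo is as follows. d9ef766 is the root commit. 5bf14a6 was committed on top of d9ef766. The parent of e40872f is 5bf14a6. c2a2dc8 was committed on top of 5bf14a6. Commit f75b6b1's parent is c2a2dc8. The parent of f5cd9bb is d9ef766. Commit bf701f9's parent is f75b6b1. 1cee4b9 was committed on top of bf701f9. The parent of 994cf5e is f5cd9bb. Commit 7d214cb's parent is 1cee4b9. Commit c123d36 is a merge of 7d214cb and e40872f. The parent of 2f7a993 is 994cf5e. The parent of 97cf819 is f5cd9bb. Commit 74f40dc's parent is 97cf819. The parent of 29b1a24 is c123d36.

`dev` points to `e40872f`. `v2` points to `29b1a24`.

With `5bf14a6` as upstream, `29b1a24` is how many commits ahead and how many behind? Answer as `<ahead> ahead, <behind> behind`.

Reachable from 29b1a24: {1cee4b9, 29b1a24, 5bf14a6, 7d214cb, bf701f9, c123d36, c2a2dc8, d9ef766, e40872f, f75b6b1}.
Reachable from 5bf14a6: {5bf14a6, d9ef766}.
Only in 29b1a24's history (ahead): {1cee4b9, 29b1a24, 7d214cb, bf701f9, c123d36, c2a2dc8, e40872f, f75b6b1} — 8.
Only in 5bf14a6's history (behind): {} — 0.

8 ahead, 0 behind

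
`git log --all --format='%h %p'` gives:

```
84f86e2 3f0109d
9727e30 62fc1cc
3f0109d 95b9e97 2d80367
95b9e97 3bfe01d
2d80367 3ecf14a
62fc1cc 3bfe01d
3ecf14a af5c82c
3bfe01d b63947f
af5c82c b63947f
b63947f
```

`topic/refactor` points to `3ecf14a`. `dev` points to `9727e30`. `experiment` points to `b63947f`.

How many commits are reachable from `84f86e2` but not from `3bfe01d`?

Reachable from 84f86e2: {2d80367, 3bfe01d, 3ecf14a, 3f0109d, 84f86e2, 95b9e97, af5c82c, b63947f}.
Reachable from 3bfe01d: {3bfe01d, b63947f}.
In 84f86e2's history but not 3bfe01d's: {2d80367, 3ecf14a, 3f0109d, 84f86e2, 95b9e97, af5c82c} — 6 commits.

6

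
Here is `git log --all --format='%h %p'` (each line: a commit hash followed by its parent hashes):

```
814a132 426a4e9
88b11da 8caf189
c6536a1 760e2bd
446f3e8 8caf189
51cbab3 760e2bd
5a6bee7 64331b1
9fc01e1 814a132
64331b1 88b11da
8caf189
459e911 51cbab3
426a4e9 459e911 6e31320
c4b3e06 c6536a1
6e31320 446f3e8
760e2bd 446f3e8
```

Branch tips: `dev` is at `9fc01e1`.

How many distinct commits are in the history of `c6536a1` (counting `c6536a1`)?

4

Walking parent pointers from c6536a1: reachable set = {446f3e8, 760e2bd, 8caf189, c6536a1}.
That is 4 commits.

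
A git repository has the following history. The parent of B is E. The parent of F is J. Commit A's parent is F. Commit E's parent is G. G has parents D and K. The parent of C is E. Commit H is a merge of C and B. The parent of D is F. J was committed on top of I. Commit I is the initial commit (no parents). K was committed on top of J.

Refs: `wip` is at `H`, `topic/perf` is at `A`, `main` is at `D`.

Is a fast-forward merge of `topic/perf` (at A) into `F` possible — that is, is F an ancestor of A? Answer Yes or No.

Yes

A fast-forward from F to A is possible iff F is an ancestor of A.
Ancestors of A: {A, F, I, J}.
F is among them, so fast-forward is possible.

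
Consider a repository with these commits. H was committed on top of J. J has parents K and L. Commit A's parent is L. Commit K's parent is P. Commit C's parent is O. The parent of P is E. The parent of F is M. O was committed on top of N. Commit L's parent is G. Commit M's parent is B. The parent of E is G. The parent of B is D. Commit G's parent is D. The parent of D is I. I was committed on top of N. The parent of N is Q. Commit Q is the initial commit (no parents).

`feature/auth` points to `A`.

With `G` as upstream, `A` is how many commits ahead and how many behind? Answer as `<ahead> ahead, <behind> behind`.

2 ahead, 0 behind

Reachable from A: {A, D, G, I, L, N, Q}.
Reachable from G: {D, G, I, N, Q}.
Only in A's history (ahead): {A, L} — 2.
Only in G's history (behind): {} — 0.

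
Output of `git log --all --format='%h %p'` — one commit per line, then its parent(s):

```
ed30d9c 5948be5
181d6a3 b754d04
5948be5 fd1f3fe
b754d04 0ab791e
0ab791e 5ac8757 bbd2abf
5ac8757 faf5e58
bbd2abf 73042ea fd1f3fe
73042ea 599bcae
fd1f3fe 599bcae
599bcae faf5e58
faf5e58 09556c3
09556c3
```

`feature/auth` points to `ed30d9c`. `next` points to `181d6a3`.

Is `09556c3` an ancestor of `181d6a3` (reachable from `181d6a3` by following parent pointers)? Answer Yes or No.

Ancestors of 181d6a3 (commits reachable by following parents): {09556c3, 0ab791e, 181d6a3, 599bcae, 5ac8757, 73042ea, b754d04, bbd2abf, faf5e58, fd1f3fe}.
09556c3 is in that set, so it is an ancestor of 181d6a3.

Yes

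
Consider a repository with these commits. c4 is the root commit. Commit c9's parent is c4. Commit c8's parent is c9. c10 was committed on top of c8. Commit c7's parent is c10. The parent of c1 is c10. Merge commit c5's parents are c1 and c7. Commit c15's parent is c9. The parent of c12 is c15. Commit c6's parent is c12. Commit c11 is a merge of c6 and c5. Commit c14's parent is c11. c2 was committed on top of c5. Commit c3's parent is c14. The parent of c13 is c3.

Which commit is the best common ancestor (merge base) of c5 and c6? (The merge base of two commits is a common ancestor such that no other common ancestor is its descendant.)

Ancestors of c5: {c1, c10, c4, c5, c7, c8, c9}.
Ancestors of c6: {c12, c15, c4, c6, c9}.
Common ancestors: {c4, c9}.
Among these, c9 is not an ancestor of any other common ancestor — it is the merge base.

c9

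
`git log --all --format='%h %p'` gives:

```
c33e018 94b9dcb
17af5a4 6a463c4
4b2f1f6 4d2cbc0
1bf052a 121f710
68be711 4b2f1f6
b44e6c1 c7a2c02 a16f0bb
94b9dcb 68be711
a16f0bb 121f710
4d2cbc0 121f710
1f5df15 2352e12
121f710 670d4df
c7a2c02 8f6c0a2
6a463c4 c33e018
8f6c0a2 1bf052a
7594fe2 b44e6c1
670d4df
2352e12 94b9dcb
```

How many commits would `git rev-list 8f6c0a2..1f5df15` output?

Reachable from 1f5df15: {121f710, 1f5df15, 2352e12, 4b2f1f6, 4d2cbc0, 670d4df, 68be711, 94b9dcb}.
Reachable from 8f6c0a2: {121f710, 1bf052a, 670d4df, 8f6c0a2}.
In 1f5df15's history but not 8f6c0a2's: {1f5df15, 2352e12, 4b2f1f6, 4d2cbc0, 68be711, 94b9dcb} — 6 commits.

6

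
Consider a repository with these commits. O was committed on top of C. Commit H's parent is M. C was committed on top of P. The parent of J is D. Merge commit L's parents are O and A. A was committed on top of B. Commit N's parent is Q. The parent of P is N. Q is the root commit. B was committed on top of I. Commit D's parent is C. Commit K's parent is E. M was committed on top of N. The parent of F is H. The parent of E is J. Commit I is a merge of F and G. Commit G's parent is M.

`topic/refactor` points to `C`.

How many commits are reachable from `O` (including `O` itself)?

5

Walking parent pointers from O: reachable set = {C, N, O, P, Q}.
That is 5 commits.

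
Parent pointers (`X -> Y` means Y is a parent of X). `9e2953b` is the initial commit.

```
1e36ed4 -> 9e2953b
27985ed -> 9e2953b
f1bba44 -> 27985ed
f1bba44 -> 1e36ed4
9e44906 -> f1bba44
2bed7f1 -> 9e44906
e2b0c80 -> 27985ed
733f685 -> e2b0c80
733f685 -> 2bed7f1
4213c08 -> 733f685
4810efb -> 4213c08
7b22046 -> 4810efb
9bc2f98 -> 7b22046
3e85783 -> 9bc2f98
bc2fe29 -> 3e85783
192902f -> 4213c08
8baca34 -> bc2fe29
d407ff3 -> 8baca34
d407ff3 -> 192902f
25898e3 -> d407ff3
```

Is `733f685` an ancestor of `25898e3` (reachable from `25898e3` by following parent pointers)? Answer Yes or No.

Yes

Ancestors of 25898e3 (commits reachable by following parents): {192902f, 1e36ed4, 25898e3, 27985ed, 2bed7f1, 3e85783, 4213c08, 4810efb, 733f685, 7b22046, 8baca34, 9bc2f98, 9e2953b, 9e44906, bc2fe29, d407ff3, e2b0c80, f1bba44}.
733f685 is in that set, so it is an ancestor of 25898e3.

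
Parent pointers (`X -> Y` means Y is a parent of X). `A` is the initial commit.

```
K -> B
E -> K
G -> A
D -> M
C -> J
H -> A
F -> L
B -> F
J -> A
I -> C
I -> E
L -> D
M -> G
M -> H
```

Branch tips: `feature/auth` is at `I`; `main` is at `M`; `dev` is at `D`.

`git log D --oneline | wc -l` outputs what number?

5

Walking parent pointers from D: reachable set = {A, D, G, H, M}.
That is 5 commits.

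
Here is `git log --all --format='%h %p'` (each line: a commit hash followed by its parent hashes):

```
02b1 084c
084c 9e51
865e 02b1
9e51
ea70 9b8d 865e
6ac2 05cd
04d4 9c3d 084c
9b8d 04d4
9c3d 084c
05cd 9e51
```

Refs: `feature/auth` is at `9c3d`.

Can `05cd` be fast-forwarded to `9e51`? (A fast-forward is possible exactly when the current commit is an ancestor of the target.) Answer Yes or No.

A fast-forward from 05cd to 9e51 is possible iff 05cd is an ancestor of 9e51.
Ancestors of 9e51: {9e51}.
05cd is not among them, so fast-forward is not possible.

No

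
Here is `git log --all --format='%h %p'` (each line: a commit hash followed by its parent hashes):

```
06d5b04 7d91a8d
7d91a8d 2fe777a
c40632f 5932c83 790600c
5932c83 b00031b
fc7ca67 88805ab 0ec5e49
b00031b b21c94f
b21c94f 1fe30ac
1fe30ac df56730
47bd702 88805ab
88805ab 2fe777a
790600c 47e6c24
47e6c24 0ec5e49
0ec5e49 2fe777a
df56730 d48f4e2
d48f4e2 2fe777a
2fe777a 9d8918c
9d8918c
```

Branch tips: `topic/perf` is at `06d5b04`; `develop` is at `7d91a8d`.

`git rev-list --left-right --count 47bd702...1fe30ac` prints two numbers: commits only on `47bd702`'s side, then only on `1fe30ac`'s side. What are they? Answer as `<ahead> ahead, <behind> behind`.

2 ahead, 3 behind

Reachable from 47bd702: {2fe777a, 47bd702, 88805ab, 9d8918c}.
Reachable from 1fe30ac: {1fe30ac, 2fe777a, 9d8918c, d48f4e2, df56730}.
Only in 47bd702's history (ahead): {47bd702, 88805ab} — 2.
Only in 1fe30ac's history (behind): {1fe30ac, d48f4e2, df56730} — 3.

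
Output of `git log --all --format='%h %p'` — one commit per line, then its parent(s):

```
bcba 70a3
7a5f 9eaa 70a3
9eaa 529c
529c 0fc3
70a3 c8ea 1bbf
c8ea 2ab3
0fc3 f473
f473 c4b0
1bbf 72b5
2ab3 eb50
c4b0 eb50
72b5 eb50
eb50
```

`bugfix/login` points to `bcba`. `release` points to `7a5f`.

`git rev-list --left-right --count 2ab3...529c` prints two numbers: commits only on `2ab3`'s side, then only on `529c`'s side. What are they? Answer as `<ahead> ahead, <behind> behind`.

1 ahead, 4 behind

Reachable from 2ab3: {2ab3, eb50}.
Reachable from 529c: {0fc3, 529c, c4b0, eb50, f473}.
Only in 2ab3's history (ahead): {2ab3} — 1.
Only in 529c's history (behind): {0fc3, 529c, c4b0, f473} — 4.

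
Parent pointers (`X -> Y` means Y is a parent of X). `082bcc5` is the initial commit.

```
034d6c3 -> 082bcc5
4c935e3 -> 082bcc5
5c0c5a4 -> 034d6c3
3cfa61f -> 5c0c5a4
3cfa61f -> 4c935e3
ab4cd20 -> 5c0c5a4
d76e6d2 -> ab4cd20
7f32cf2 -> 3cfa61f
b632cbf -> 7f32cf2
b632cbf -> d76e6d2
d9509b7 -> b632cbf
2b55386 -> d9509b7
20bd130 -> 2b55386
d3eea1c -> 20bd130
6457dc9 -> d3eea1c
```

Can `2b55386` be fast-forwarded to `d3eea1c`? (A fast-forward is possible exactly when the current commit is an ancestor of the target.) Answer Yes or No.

Yes

A fast-forward from 2b55386 to d3eea1c is possible iff 2b55386 is an ancestor of d3eea1c.
Ancestors of d3eea1c: {034d6c3, 082bcc5, 20bd130, 2b55386, 3cfa61f, 4c935e3, 5c0c5a4, 7f32cf2, ab4cd20, b632cbf, d3eea1c, d76e6d2, d9509b7}.
2b55386 is among them, so fast-forward is possible.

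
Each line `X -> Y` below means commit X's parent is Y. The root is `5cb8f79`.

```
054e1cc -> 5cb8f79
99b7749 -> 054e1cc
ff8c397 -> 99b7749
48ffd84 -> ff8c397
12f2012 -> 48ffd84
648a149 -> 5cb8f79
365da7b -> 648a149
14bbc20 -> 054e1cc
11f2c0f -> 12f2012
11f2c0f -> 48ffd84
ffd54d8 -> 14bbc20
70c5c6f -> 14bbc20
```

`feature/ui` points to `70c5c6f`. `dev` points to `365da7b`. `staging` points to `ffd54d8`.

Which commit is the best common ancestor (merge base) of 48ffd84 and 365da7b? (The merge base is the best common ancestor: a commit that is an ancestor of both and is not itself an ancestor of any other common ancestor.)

Ancestors of 48ffd84: {054e1cc, 48ffd84, 5cb8f79, 99b7749, ff8c397}.
Ancestors of 365da7b: {365da7b, 5cb8f79, 648a149}.
Common ancestors: {5cb8f79}.
The only common ancestor is 5cb8f79, so it is the merge base.

5cb8f79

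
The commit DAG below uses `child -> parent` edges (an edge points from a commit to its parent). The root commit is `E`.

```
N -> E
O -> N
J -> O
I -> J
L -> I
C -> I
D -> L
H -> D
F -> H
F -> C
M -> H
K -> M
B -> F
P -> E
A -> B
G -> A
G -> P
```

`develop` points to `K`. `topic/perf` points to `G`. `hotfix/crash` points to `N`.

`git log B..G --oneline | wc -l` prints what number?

3

Reachable from G: {A, B, C, D, E, F, G, H, I, J, L, N, O, P}.
Reachable from B: {B, C, D, E, F, H, I, J, L, N, O}.
In G's history but not B's: {A, G, P} — 3 commits.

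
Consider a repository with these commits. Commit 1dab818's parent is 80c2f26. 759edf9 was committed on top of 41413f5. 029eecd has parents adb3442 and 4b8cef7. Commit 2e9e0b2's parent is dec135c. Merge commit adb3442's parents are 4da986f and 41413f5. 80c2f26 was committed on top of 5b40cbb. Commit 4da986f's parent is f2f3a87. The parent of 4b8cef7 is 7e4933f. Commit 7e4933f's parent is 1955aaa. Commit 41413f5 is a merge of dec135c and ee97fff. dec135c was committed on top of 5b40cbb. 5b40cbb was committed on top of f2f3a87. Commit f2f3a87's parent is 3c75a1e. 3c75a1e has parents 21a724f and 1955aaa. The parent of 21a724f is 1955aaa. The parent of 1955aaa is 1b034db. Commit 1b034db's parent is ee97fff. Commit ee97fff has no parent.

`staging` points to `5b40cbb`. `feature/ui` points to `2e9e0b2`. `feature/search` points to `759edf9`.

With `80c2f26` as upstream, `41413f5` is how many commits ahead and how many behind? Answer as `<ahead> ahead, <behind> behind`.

Reachable from 41413f5: {1955aaa, 1b034db, 21a724f, 3c75a1e, 41413f5, 5b40cbb, dec135c, ee97fff, f2f3a87}.
Reachable from 80c2f26: {1955aaa, 1b034db, 21a724f, 3c75a1e, 5b40cbb, 80c2f26, ee97fff, f2f3a87}.
Only in 41413f5's history (ahead): {41413f5, dec135c} — 2.
Only in 80c2f26's history (behind): {80c2f26} — 1.

2 ahead, 1 behind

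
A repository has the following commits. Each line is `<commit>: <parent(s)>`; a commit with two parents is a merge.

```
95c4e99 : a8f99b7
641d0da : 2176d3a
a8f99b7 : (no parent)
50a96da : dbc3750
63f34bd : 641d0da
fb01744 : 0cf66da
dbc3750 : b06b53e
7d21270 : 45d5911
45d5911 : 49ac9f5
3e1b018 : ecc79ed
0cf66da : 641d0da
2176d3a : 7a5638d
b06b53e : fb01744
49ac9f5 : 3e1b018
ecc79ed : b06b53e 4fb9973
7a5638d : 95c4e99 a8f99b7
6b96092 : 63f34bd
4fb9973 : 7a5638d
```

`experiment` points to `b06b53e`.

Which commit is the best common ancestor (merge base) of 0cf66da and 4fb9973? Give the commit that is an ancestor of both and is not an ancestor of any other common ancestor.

Ancestors of 0cf66da: {0cf66da, 2176d3a, 641d0da, 7a5638d, 95c4e99, a8f99b7}.
Ancestors of 4fb9973: {4fb9973, 7a5638d, 95c4e99, a8f99b7}.
Common ancestors: {7a5638d, 95c4e99, a8f99b7}.
Among these, 7a5638d is not an ancestor of any other common ancestor — it is the merge base.

7a5638d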